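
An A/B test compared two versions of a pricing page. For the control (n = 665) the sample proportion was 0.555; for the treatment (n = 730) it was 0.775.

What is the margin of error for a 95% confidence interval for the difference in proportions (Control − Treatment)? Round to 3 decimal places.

0.048

SE₁ = √(p̂₁(1−p̂₁)/n₁) = √(0.5550·0.4450/665) = 0.01927; SE₂ = √(0.7750·0.2250/730) = 0.01546.
Independent samples: SE of the difference = √(SE₁² + SE₂²) = √(0.0003713329 + 0.0002390116) = 0.02471.
z* for 95% confidence is 1.960, so the margin of error is 1.960 × 0.02471 = 0.04843.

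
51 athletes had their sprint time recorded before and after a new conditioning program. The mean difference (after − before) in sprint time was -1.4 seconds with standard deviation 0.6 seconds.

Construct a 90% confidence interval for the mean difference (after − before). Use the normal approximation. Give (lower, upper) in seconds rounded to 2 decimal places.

(-1.54, -1.26)

Paired design: SE = s_d/√n = 0.6/√51 = 0.0840.
z* = 1.645; margin of error = 1.645 × 0.0840 = 0.1382.
-1.4 ± 0.1382 → (-1.54, -1.26).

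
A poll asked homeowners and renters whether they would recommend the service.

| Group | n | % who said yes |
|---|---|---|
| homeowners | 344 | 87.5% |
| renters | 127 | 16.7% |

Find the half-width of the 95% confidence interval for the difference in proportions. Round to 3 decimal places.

0.074

The two standard errors are √(0.8750×0.1250/344) = 0.01783 and √(0.1670×0.8330/127) = 0.03310.
Because the samples are independent, SE_diff = √(0.01783² + 0.03310²) = 0.03760.
Using z* = 1.960 for 95%, ME = 1.960 × 0.03760 = 0.07370.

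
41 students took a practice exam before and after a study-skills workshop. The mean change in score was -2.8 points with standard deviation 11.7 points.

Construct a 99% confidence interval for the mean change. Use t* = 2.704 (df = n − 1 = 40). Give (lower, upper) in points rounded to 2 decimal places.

(-7.74, 2.14)

This is a matched-pairs design, so SE = s_d/√n = 11.7/√41 = 1.8272.
Margin = 2.704 × 1.8272 = 4.9407; the interval is -2.8 ± 4.9407 = (-7.74, 2.14).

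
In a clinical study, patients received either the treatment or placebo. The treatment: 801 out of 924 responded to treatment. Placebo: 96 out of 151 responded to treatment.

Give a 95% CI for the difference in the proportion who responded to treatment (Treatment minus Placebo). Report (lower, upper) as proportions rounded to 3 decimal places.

(0.151, 0.311)

Sample proportions: 801/924 = 0.8669, 96/151 = 0.6358.
Each SE is √(p̂(1−p̂)/n): √(0.8669·0.1331/924) = 0.01117 and √(0.6358·0.3642/151) = 0.03916.
SE(p̂₁ − p̂₂) = √(SE₁² + SE₂²) = √(0.0001247689 + 0.0015335056) = 0.04072, since the two samples are independent.
At 95% confidence z* = 1.960; margin = 1.960 × 0.04072 = 0.07981.
The difference is 0.8669 − 0.6358 = 0.2311, so the interval is 0.2311 ± 0.07981 = (0.151, 0.311).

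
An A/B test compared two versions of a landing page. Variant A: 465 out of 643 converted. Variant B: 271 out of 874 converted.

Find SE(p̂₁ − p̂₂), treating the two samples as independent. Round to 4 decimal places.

Sample proportions: 465/643 = 0.7232, 271/874 = 0.3101.
Each SE is √(p̂(1−p̂)/n): √(0.7232·0.2768/643) = 0.01764 and √(0.3101·0.6899/874) = 0.01565.
SE(p̂₁ − p̂₂) = √(SE₁² + SE₂²) = √(0.0003111696 + 0.0002449225) = 0.02358, since the two samples are independent.

0.0236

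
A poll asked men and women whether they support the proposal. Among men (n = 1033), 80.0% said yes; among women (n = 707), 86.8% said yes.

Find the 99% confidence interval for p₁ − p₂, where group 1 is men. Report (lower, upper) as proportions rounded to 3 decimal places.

(-0.114, -0.022)

Each SE is √(p̂(1−p̂)/n): √(0.8000·0.2000/1033) = 0.01245 and √(0.8680·0.1320/707) = 0.01273.
SE(p̂₁ − p̂₂) = √(SE₁² + SE₂²) = √(0.0001550025 + 0.0001620529) = 0.01781, since the two samples are independent.
At 99% confidence z* = 2.576; margin = 2.576 × 0.01781 = 0.04588.
The difference is 0.8000 − 0.8680 = -0.0680, so the interval is -0.0680 ± 0.04588 = (-0.114, -0.022).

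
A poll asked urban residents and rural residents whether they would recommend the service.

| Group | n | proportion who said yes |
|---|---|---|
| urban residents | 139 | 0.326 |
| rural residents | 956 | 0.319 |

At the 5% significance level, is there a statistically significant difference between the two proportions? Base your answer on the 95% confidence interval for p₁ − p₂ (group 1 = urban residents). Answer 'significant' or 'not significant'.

not significant

SE₁ = √(p̂₁(1−p̂₁)/n₁) = √(0.3260·0.6740/139) = 0.03976; SE₂ = √(0.3190·0.6810/956) = 0.01507.
Independent samples: SE of the difference = √(SE₁² + SE₂²) = √(0.0015808576 + 0.0002271049) = 0.04252.
z* for 95% confidence is 1.960, so the margin of error is 1.960 × 0.04252 = 0.08334.
Point estimate p̂₁ − p̂₂ = 0.3260 − 0.3190 = 0.0070.
0.0070 ± 0.08334 → (-0.07634, 0.09034).
The interval (-0.07634, 0.09034) contains 0, so the difference is not significant.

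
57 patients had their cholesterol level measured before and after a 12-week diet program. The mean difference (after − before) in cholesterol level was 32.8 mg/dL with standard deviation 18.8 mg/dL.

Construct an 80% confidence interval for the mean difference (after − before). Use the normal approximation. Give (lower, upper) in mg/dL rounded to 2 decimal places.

(29.61, 35.99)

Paired design: SE = s_d/√n = 18.8/√57 = 2.4901.
z* = 1.282; margin of error = 1.282 × 2.4901 = 3.1923.
32.8 ± 3.1923 → (29.61, 35.99).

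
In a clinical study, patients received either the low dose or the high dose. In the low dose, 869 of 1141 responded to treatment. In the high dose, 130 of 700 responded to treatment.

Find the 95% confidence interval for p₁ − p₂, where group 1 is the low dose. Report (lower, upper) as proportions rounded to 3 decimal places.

First, p̂₁ = 869/1141 = 0.7616; p̂₂ = 130/700 = 0.1857.
The two standard errors are √(0.7616×0.2384/1141) = 0.01261 and √(0.1857×0.8143/700) = 0.01470.
Because the samples are independent, SE_diff = √(0.01261² + 0.01470²) = 0.01937.
Using z* = 1.960 for 95%, ME = 1.960 × 0.01937 = 0.03797.
p̂₁ − p̂₂ = 0.5759; interval 0.5759 ± 0.03797 gives (0.538, 0.614).

(0.538, 0.614)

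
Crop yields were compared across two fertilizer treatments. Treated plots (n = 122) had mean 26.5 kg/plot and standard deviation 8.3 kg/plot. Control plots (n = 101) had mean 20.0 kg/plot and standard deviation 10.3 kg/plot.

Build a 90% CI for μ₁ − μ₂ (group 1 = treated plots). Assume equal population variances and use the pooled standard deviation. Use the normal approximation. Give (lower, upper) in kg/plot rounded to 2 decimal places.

Pooled variance s_p² = [121·8.3² + 100·10.3²] / (122+101−2) = 85.7226, so s_p = 9.2587.
SE_diff = s_p·√(1/n₁ + 1/n₂) = 9.2587·√(1/122 + 1/101) = 1.2456.
z* = 1.645; margin = 1.645 × 1.2456 = 2.0490.
Difference = 26.5 − 20.0 = 6.5000.
6.5000 ± 2.0490 → (4.45, 8.55).

(4.45, 8.55)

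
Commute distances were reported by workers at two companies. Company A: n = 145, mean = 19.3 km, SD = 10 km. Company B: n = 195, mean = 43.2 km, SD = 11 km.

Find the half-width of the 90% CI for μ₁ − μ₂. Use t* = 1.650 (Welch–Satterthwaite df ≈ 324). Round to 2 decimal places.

1.89

Per-group SEs: s₁/√n₁ = 10/√145 = 0.8305, s₂/√n₂ = 11/√195 = 0.7877.
Unpooled SE of the difference: √(0.68973025 + 0.62047129) = 1.1446.
Margin of error = t* · SE = 1.650 × 1.1446 = 1.8886.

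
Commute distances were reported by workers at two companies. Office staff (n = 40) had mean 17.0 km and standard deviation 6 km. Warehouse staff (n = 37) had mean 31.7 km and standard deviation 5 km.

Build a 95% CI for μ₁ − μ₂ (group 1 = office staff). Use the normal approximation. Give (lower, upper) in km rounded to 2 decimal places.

Standard errors of each mean: 6/√40 = 0.9487 and 5/√37 = 0.8220.
SE(x̄₁ − x̄₂) = √(0.9487² + 0.8220²) = 1.2553 for independent samples with unequal variances.
With z* = 1.960, the margin is 1.960 × 1.2553 = 2.4604.
x̄₁ − x̄₂ = 17.0 − 31.7 = -14.7000; the interval is -14.7000 ± 2.4604 = (-17.16, -12.24).

(-17.16, -12.24)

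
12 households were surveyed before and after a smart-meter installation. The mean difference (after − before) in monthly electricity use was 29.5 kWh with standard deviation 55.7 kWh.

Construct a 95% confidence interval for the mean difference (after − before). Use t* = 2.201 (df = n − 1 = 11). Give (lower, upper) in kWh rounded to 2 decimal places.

(-5.89, 64.89)

Paired design: SE = s_d/√n = 55.7/√12 = 16.0792.
t* = 2.201; margin of error = 2.201 × 16.0792 = 35.3903.
29.5 ± 35.3903 → (-5.89, 64.89).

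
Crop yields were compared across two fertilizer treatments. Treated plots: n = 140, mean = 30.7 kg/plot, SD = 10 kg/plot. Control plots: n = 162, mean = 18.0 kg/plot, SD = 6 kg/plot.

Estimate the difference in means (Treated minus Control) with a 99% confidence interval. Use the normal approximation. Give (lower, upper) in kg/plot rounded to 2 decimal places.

Standard errors of each mean: 10/√140 = 0.8452 and 6/√162 = 0.4714.
SE(x̄₁ − x̄₂) = √(0.8452² + 0.4714²) = 0.9678 for independent samples with unequal variances.
With z* = 2.576, the margin is 2.576 × 0.9678 = 2.4931.
x̄₁ − x̄₂ = 30.7 − 18.0 = 12.7000; the interval is 12.7000 ± 2.4931 = (10.21, 15.19).

(10.21, 15.19)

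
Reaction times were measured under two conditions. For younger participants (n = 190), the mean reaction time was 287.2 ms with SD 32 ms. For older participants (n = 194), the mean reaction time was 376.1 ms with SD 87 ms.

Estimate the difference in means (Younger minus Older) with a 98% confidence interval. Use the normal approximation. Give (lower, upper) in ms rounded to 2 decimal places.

(-104.40, -73.40)

Per-group SEs: s₁/√n₁ = 32/√190 = 2.3215, s₂/√n₂ = 87/√194 = 6.2462.
Unpooled SE of the difference: √(5.38936225 + 39.01501444) = 6.6637.
Margin of error = z* · SE = 2.326 × 6.6637 = 15.4998.
x̄₁ − x̄₂ = 287.2 − 376.1 = -88.9000.
CI: -88.9000 ± 15.4998 = (-104.40, -73.40).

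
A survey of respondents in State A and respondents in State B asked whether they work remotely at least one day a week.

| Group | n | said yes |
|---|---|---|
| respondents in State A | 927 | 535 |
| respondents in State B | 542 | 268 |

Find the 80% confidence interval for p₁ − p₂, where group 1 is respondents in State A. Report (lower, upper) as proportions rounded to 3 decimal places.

(0.048, 0.117)

Sample proportions: 535/927 = 0.5771, 268/542 = 0.4945.
Each SE is √(p̂(1−p̂)/n): √(0.5771·0.4229/927) = 0.01623 and √(0.4945·0.5055/542) = 0.02148.
SE(p̂₁ − p̂₂) = √(SE₁² + SE₂²) = √(0.0002634129 + 0.0004613904) = 0.02692, since the two samples are independent.
At 80% confidence z* = 1.282; margin = 1.282 × 0.02692 = 0.03451.
The difference is 0.5771 − 0.4945 = 0.0826, so the interval is 0.0826 ± 0.03451 = (0.048, 0.117).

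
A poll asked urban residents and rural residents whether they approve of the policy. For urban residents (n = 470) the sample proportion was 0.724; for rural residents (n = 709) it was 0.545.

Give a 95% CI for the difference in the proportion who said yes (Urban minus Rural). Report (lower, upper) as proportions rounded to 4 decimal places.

(0.1244, 0.2336)

The two standard errors are √(0.7240×0.2760/470) = 0.02062 and √(0.5450×0.4550/709) = 0.01870.
Because the samples are independent, SE_diff = √(0.02062² + 0.01870²) = 0.02784.
Using z* = 1.960 for 95%, ME = 1.960 × 0.02784 = 0.05457.
p̂₁ − p̂₂ = 0.1790; interval 0.1790 ± 0.05457 gives (0.1244, 0.2336).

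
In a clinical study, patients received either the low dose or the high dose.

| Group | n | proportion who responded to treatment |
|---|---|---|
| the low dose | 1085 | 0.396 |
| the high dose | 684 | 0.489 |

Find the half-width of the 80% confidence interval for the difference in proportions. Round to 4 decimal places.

The two standard errors are √(0.3960×0.6040/1085) = 0.01485 and √(0.4890×0.5110/684) = 0.01911.
Because the samples are independent, SE_diff = √(0.01485² + 0.01911²) = 0.02420.
Using z* = 1.282 for 80%, ME = 1.282 × 0.02420 = 0.03102.

0.0310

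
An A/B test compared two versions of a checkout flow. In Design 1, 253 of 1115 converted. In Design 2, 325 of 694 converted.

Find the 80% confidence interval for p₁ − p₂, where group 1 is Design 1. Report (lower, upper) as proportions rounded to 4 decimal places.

p̂₁ = 253/1115 = 0.2269 and p̂₂ = 325/694 = 0.4683.
SE₁ = √(p̂₁(1−p̂₁)/n₁) = √(0.2269·0.7731/1115) = 0.01254; SE₂ = √(0.4683·0.5317/694) = 0.01894.
Independent samples: SE of the difference = √(SE₁² + SE₂²) = √(0.0001572516 + 0.0003587236) = 0.02272.
z* for 80% confidence is 1.282, so the margin of error is 1.282 × 0.02272 = 0.02913.
Point estimate p̂₁ − p̂₂ = 0.2269 − 0.4683 = -0.2414.
-0.2414 ± 0.02913 → (-0.2705, -0.2123).

(-0.2705, -0.2123)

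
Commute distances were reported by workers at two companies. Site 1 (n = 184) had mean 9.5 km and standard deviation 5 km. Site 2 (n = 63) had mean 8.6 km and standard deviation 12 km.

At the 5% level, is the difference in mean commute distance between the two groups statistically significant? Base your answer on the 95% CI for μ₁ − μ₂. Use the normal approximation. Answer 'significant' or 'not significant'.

SE₁ = s₁/√n₁ = 5/√184 = 0.3686; SE₂ = 12/√63 = 1.5119.
Independent samples, unequal variances: SE_diff = √(SE₁² + SE₂²) = √(0.13586596 + 2.28584161) = 1.5562.
z* = 1.960, so margin of error = 1.960 × 1.5562 = 3.0502.
Difference in means = 9.5 − 8.6 = 0.9000.
0.9000 ± 3.0502 → (-2.1502, 3.9502).
The interval (-2.1502, 3.9502) contains 0, so the difference is not significant.

not significant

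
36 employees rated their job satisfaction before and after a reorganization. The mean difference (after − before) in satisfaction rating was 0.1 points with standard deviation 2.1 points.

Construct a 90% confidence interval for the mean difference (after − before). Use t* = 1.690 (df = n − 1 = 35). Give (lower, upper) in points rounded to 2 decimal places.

Paired design: SE = s_d/√n = 2.1/√36 = 0.3500.
t* = 1.690; margin of error = 1.690 × 0.3500 = 0.5915.
0.1 ± 0.5915 → (-0.49, 0.69).

(-0.49, 0.69)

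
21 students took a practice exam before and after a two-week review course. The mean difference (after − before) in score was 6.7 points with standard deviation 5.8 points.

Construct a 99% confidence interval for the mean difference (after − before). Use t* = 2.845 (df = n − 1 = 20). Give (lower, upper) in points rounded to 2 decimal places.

Paired design: SE = s_d/√n = 5.8/√21 = 1.2657.
t* = 2.845; margin of error = 2.845 × 1.2657 = 3.6009.
6.7 ± 3.6009 → (3.10, 10.30).

(3.10, 10.30)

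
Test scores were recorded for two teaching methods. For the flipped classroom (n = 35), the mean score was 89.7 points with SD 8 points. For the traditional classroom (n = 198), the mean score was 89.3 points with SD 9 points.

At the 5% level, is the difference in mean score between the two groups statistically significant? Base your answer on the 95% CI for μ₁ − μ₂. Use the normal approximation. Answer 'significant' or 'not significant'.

SE₁ = s₁/√n₁ = 8/√35 = 1.3522; SE₂ = 9/√198 = 0.6396.
Independent samples, unequal variances: SE_diff = √(SE₁² + SE₂²) = √(1.82844484 + 0.40908816) = 1.4958.
z* = 1.960, so margin of error = 1.960 × 1.4958 = 2.9318.
Difference in means = 89.7 − 89.3 = 0.4000.
0.4000 ± 2.9318 → (-2.5318, 3.3318).
The interval (-2.5318, 3.3318) contains 0, so the difference is not significant.

not significant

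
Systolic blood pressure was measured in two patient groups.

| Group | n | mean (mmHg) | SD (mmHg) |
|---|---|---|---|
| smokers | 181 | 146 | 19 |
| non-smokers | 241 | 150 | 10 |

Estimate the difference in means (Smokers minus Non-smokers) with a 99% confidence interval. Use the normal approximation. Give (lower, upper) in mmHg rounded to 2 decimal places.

(-8.00, 0.00)

Per-group SEs: s₁/√n₁ = 19/√181 = 1.4123, s₂/√n₂ = 10/√241 = 0.6442.
Unpooled SE of the difference: √(1.99459129 + 0.41499364) = 1.5523.
Margin of error = z* · SE = 2.576 × 1.5523 = 3.9987.
x̄₁ − x̄₂ = 146 − 150 = -4.0000.
CI: -4.0000 ± 3.9987 = (-8.00, 0.00).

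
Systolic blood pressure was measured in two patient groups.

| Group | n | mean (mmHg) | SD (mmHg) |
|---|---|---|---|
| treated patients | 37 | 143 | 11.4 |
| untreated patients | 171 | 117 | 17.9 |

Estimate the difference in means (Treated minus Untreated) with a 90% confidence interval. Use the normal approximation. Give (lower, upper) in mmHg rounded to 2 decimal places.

SE₁ = s₁/√n₁ = 11.4/√37 = 1.8741; SE₂ = 17.9/√171 = 1.3688.
Independent samples, unequal variances: SE_diff = √(SE₁² + SE₂²) = √(3.51225081 + 1.87361344) = 2.3207.
z* = 1.645, so margin of error = 1.645 × 2.3207 = 3.8176.
Difference in means = 143 − 117 = 26.0000.
26.0000 ± 3.8176 → (22.18, 29.82).

(22.18, 29.82)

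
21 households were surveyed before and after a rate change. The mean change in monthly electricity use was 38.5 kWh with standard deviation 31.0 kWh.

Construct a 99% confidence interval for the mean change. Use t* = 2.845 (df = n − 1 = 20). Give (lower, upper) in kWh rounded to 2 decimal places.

This is a matched-pairs design, so SE = s_d/√n = 31.0/√21 = 6.7648.
Margin = 2.845 × 6.7648 = 19.2459; the interval is 38.5 ± 19.2459 = (19.25, 57.75).

(19.25, 57.75)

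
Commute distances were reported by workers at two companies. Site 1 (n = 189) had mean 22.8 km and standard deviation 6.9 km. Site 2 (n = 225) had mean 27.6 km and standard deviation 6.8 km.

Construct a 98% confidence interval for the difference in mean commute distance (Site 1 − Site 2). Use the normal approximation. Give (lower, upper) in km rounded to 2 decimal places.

(-6.37, -3.23)

SE₁ = s₁/√n₁ = 6.9/√189 = 0.5019; SE₂ = 6.8/√225 = 0.4533.
Independent samples, unequal variances: SE_diff = √(SE₁² + SE₂²) = √(0.25190361 + 0.20548089) = 0.6763.
z* = 2.326, so margin of error = 2.326 × 0.6763 = 1.5731.
Difference in means = 22.8 − 27.6 = -4.8000.
-4.8000 ± 1.5731 → (-6.37, -3.23).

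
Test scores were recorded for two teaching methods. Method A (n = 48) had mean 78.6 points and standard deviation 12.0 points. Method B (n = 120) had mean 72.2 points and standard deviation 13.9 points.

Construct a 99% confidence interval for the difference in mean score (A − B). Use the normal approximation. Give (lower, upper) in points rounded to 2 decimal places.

(0.87, 11.93)

SE₁ = s₁/√n₁ = 12.0/√48 = 1.7321; SE₂ = 13.9/√120 = 1.2689.
Independent samples, unequal variances: SE_diff = √(SE₁² + SE₂²) = √(3.00017041 + 1.61010721) = 2.1472.
z* = 2.576, so margin of error = 2.576 × 2.1472 = 5.5312.
Difference in means = 78.6 − 72.2 = 6.4000.
6.4000 ± 5.5312 → (0.87, 11.93).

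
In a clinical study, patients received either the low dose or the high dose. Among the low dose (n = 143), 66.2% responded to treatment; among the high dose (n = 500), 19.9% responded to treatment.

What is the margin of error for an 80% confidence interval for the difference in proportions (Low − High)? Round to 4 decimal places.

Each SE is √(p̂(1−p̂)/n): √(0.6620·0.3380/143) = 0.03956 and √(0.1990·0.8010/500) = 0.01785.
SE(p̂₁ − p̂₂) = √(SE₁² + SE₂²) = √(0.0015649936 + 0.0003186225) = 0.04340, since the two samples are independent.
At 80% confidence z* = 1.282; margin = 1.282 × 0.04340 = 0.05564.

0.0556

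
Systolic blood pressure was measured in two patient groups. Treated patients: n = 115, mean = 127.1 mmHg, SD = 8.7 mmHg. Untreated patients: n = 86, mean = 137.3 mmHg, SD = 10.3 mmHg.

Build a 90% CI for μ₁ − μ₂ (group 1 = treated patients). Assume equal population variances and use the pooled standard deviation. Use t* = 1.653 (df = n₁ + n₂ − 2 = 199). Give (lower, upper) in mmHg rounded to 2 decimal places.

(-12.42, -7.98)

Pooled variance s_p² = [114·8.7² + 85·10.3²] / (115+86−2) = 88.6749, so s_p = 9.4167.
SE_diff = s_p·√(1/n₁ + 1/n₂) = 9.4167·√(1/115 + 1/86) = 1.3425.
t* = 1.653; margin = 1.653 × 1.3425 = 2.2192.
Difference = 127.1 − 137.3 = -10.2000.
-10.2000 ± 2.2192 → (-12.42, -7.98).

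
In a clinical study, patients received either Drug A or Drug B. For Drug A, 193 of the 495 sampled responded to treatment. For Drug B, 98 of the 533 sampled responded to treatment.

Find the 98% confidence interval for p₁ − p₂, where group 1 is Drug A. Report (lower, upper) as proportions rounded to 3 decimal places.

First, p̂₁ = 193/495 = 0.3899; p̂₂ = 98/533 = 0.1839.
The two standard errors are √(0.3899×0.6101/495) = 0.02192 and √(0.1839×0.8161/533) = 0.01678.
Because the samples are independent, SE_diff = √(0.02192² + 0.01678²) = 0.02761.
Using z* = 2.326 for 98%, ME = 2.326 × 0.02761 = 0.06422.
p̂₁ − p̂₂ = 0.2060; interval 0.2060 ± 0.06422 gives (0.142, 0.270).

(0.142, 0.270)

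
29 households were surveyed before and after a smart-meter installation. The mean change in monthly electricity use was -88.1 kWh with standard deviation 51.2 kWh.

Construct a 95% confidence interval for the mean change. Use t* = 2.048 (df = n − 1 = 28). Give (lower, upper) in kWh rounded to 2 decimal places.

This is a matched-pairs design, so SE = s_d/√n = 51.2/√29 = 9.5076.
Margin = 2.048 × 9.5076 = 19.4716; the interval is -88.1 ± 19.4716 = (-107.57, -68.63).

(-107.57, -68.63)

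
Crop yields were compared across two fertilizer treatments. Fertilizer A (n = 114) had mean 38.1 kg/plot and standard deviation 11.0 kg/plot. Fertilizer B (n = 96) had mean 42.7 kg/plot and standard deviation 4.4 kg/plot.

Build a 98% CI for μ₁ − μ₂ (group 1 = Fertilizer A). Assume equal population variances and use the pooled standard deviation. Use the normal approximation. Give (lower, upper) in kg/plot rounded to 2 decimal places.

(-7.38, -1.82)

s_p = √[((n₁−1)s₁² + (n₂−1)s₂²)/(n₁+n₂−2)] = √[(113·11.0² + 95·4.4²)/208] = 8.6358.
SE = 8.6358·√(1/114 + 1/96) = 1.1963.
With z* = 2.326, margin = 2.326 × 1.1963 = 2.7826.
x̄₁ − x̄₂ = 38.1 − 42.7 = -4.6000; interval -4.6000 ± 2.7826 = (-7.38, -1.82).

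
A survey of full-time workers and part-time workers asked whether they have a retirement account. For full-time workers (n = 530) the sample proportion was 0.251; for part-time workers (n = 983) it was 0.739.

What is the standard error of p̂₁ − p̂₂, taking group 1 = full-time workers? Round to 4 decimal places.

SE₁ = √(p̂₁(1−p̂₁)/n₁) = √(0.2510·0.7490/530) = 0.01883; SE₂ = √(0.7390·0.2610/983) = 0.01401.
Independent samples: SE of the difference = √(SE₁² + SE₂²) = √(0.0003545689 + 0.0001962801) = 0.02347.

0.0235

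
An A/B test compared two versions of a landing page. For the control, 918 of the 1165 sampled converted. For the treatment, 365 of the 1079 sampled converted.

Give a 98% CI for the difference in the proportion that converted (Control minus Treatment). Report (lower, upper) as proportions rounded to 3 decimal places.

(0.406, 0.493)

Sample proportions: 918/1165 = 0.7880, 365/1079 = 0.3383.
Each SE is √(p̂(1−p̂)/n): √(0.7880·0.2120/1165) = 0.01197 and √(0.3383·0.6617/1079) = 0.01440.
SE(p̂₁ − p̂₂) = √(SE₁² + SE₂²) = √(0.0001432809 + 0.00020736) = 0.01873, since the two samples are independent.
At 98% confidence z* = 2.326; margin = 2.326 × 0.01873 = 0.04357.
The difference is 0.7880 − 0.3383 = 0.4497, so the interval is 0.4497 ± 0.04357 = (0.406, 0.493).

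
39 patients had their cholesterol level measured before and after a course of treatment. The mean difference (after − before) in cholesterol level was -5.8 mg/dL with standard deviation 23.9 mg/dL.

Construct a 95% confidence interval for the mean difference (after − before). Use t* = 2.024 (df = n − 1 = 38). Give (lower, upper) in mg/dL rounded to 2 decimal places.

This is a matched-pairs design, so SE = s_d/√n = 23.9/√39 = 3.8271.
Margin = 2.024 × 3.8271 = 7.7461; the interval is -5.8 ± 7.7461 = (-13.55, 1.95).

(-13.55, 1.95)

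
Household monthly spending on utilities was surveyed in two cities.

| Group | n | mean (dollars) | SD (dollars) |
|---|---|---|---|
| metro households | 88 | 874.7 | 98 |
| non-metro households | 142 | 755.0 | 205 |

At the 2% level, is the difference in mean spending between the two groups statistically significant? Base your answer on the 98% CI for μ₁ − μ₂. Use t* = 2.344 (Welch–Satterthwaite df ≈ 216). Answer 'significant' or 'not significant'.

Standard errors of each mean: 98/√88 = 10.4468 and 205/√142 = 17.2032.
SE(x̄₁ − x̄₂) = √(10.4468² + 17.2032²) = 20.1267 for independent samples with unequal variances.
With t* = 2.344, the margin is 2.344 × 20.1267 = 47.1770.
x̄₁ − x̄₂ = 874.7 − 755.0 = 119.7000; the interval is 119.7000 ± 47.1770 = (72.5230, 166.8770).
The interval (72.5230, 166.8770) does not contain 0, so the difference is significant.

significant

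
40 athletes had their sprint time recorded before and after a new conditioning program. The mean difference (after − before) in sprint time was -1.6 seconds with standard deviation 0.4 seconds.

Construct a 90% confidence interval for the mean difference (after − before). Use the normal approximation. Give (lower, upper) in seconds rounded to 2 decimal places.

Paired design: SE = s_d/√n = 0.4/√40 = 0.0632.
z* = 1.645; margin of error = 1.645 × 0.0632 = 0.1040.
-1.6 ± 0.1040 → (-1.70, -1.50).

(-1.70, -1.50)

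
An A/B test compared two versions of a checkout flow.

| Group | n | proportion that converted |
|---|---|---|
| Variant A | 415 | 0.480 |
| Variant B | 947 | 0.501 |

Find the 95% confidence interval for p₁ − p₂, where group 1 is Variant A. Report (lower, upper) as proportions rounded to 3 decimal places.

SE₁ = √(p̂₁(1−p̂₁)/n₁) = √(0.4800·0.5200/415) = 0.02452; SE₂ = √(0.5010·0.4990/947) = 0.01625.
Independent samples: SE of the difference = √(SE₁² + SE₂²) = √(0.0006012304 + 0.0002640625) = 0.02942.
z* for 95% confidence is 1.960, so the margin of error is 1.960 × 0.02942 = 0.05766.
Point estimate p̂₁ − p̂₂ = 0.4800 − 0.5010 = -0.0210.
-0.0210 ± 0.05766 → (-0.079, 0.037).

(-0.079, 0.037)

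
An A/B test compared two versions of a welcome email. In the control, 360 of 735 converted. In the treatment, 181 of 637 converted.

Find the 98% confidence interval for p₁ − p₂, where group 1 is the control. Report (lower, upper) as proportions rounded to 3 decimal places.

p̂₁ = 360/735 = 0.4898 and p̂₂ = 181/637 = 0.2841.
SE₁ = √(p̂₁(1−p̂₁)/n₁) = √(0.4898·0.5102/735) = 0.01844; SE₂ = √(0.2841·0.7159/637) = 0.01787.
Independent samples: SE of the difference = √(SE₁² + SE₂²) = √(0.0003400336 + 0.0003193369) = 0.02568.
z* for 98% confidence is 2.326, so the margin of error is 2.326 × 0.02568 = 0.05973.
Point estimate p̂₁ − p̂₂ = 0.4898 − 0.2841 = 0.2057.
0.2057 ± 0.05973 → (0.146, 0.265).

(0.146, 0.265)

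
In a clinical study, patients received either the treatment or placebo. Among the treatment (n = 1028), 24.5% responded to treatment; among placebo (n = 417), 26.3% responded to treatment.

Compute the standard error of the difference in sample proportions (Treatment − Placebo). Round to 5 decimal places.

Each SE is √(p̂(1−p̂)/n): √(0.2450·0.7550/1028) = 0.01341 and √(0.2630·0.7370/417) = 0.02156.
SE(p̂₁ − p̂₂) = √(SE₁² + SE₂²) = √(0.0001798281 + 0.0004648336) = 0.02539, since the two samples are independent.

0.02539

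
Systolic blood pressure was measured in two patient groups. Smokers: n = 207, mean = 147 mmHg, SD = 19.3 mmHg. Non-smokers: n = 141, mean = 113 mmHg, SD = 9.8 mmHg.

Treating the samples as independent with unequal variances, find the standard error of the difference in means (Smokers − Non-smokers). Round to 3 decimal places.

1.575

SE₁ = s₁/√n₁ = 19.3/√207 = 1.3414; SE₂ = 9.8/√141 = 0.8253.
Independent samples, unequal variances: SE_diff = √(SE₁² + SE₂²) = √(1.79935396 + 0.68112009) = 1.5750.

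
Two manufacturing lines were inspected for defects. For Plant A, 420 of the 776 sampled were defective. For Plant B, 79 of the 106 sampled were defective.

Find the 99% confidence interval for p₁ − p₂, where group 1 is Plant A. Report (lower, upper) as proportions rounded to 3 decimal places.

(-0.322, -0.086)

Sample proportions: 420/776 = 0.5412, 79/106 = 0.7453.
Each SE is √(p̂(1−p̂)/n): √(0.5412·0.4588/776) = 0.01789 and √(0.7453·0.2547/106) = 0.04232.
SE(p̂₁ − p̂₂) = √(SE₁² + SE₂²) = √(0.0003200521 + 0.0017909824) = 0.04595, since the two samples are independent.
At 99% confidence z* = 2.576; margin = 2.576 × 0.04595 = 0.11837.
The difference is 0.5412 − 0.7453 = -0.2041, so the interval is -0.2041 ± 0.11837 = (-0.322, -0.086).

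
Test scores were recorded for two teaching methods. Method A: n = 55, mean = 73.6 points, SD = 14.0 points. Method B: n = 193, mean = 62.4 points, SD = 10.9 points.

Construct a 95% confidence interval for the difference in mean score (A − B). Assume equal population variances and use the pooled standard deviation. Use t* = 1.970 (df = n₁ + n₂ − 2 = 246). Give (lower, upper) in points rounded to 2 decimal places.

(7.69, 14.71)

s_p = √[((n₁−1)s₁² + (n₂−1)s₂²)/(n₁+n₂−2)] = √[(54·14.0² + 192·10.9²)/246] = 11.6514.
SE = 11.6514·√(1/55 + 1/193) = 1.7809.
With t* = 1.970, margin = 1.970 × 1.7809 = 3.5084.
x̄₁ − x̄₂ = 73.6 − 62.4 = 11.2000; interval 11.2000 ± 3.5084 = (7.69, 14.71).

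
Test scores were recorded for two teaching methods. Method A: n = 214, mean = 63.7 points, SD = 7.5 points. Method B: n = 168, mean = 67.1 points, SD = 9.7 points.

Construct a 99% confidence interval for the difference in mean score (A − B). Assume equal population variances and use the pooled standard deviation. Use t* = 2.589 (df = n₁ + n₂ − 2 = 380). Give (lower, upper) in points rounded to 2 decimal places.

Pooled variance s_p² = [213·7.5² + 167·9.7²] / (214+168−2) = 72.8797, so s_p = 8.5370.
SE_diff = s_p·√(1/n₁ + 1/n₂) = 8.5370·√(1/214 + 1/168) = 0.8800.
t* = 2.589; margin = 2.589 × 0.8800 = 2.2783.
Difference = 63.7 − 67.1 = -3.4000.
-3.4000 ± 2.2783 → (-5.68, -1.12).

(-5.68, -1.12)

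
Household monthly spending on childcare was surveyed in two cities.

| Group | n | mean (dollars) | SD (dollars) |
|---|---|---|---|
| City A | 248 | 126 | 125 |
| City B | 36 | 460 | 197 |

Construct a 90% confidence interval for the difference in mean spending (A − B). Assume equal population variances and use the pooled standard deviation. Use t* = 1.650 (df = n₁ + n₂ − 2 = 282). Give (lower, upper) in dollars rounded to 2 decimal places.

Pooled variance s_p² = [247·125² + 35·197²] / (248+36−2) = 18502.4468, so s_p = 136.0237.
SE_diff = s_p·√(1/n₁ + 1/n₂) = 136.0237·√(1/248 + 1/36) = 24.2603.
t* = 1.650; margin = 1.650 × 24.2603 = 40.0295.
Difference = 126 − 460 = -334.0000.
-334.0000 ± 40.0295 → (-374.03, -293.97).

(-374.03, -293.97)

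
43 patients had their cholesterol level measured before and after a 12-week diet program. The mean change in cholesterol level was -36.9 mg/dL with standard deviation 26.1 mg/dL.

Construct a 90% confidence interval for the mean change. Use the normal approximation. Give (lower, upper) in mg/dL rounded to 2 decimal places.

(-43.45, -30.35)

Paired design: SE = s_d/√n = 26.1/√43 = 3.9802.
z* = 1.645; margin of error = 1.645 × 3.9802 = 6.5474.
-36.9 ± 6.5474 → (-43.45, -30.35).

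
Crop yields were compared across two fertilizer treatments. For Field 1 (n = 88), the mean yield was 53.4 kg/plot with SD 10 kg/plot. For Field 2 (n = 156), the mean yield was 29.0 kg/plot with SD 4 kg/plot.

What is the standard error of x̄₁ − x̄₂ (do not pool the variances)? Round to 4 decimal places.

1.1131

SE₁ = s₁/√n₁ = 10/√88 = 1.0660; SE₂ = 4/√156 = 0.3203.
Independent samples, unequal variances: SE_diff = √(SE₁² + SE₂²) = √(1.136356 + 0.10259209) = 1.1131.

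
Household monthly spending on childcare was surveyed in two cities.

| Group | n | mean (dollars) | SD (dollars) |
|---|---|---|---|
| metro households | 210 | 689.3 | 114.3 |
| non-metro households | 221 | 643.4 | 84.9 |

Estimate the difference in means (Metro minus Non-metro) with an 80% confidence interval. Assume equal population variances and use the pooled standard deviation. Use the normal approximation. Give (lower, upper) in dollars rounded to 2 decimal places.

(33.51, 58.29)

s_p = √[((n₁−1)s₁² + (n₂−1)s₂²)/(n₁+n₂−2)] = √[(209·114.3² + 220·84.9²)/429] = 100.3054.
SE = 100.3054·√(1/210 + 1/221) = 9.6662.
With z* = 1.282, margin = 1.282 × 9.6662 = 12.3921.
x̄₁ − x̄₂ = 689.3 − 643.4 = 45.9000; interval 45.9000 ± 12.3921 = (33.51, 58.29).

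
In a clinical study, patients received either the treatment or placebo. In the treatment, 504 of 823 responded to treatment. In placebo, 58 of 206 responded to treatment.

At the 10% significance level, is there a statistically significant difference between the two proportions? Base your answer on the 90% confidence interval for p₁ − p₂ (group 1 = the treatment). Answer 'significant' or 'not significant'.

p̂₁ = 504/823 = 0.6124 and p̂₂ = 58/206 = 0.2816.
SE₁ = √(p̂₁(1−p̂₁)/n₁) = √(0.6124·0.3876/823) = 0.01698; SE₂ = √(0.2816·0.7184/206) = 0.03134.
Independent samples: SE of the difference = √(SE₁² + SE₂²) = √(0.0002883204 + 0.0009821956) = 0.03564.
z* for 90% confidence is 1.645, so the margin of error is 1.645 × 0.03564 = 0.05863.
Point estimate p̂₁ − p̂₂ = 0.6124 − 0.2816 = 0.3308.
0.3308 ± 0.05863 → (0.27217, 0.38943).
The interval (0.27217, 0.38943) does not contain 0, so the difference is significant.

significant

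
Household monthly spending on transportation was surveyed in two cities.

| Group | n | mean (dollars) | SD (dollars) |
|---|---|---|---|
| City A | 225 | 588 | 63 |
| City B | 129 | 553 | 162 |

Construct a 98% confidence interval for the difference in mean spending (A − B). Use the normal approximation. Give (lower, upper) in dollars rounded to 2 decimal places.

(0.42, 69.58)

Per-group SEs: s₁/√n₁ = 63/√225 = 4.2000, s₂/√n₂ = 162/√129 = 14.2633.
Unpooled SE of the difference: √(17.64 + 203.44172689) = 14.8688.
Margin of error = z* · SE = 2.326 × 14.8688 = 34.5848.
x̄₁ − x̄₂ = 588 − 553 = 35.0000.
CI: 35.0000 ± 34.5848 = (0.42, 69.58).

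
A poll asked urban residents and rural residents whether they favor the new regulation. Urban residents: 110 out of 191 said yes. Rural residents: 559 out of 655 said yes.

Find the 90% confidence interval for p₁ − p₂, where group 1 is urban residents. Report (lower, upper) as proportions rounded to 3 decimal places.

p̂₁ = 110/191 = 0.5759 and p̂₂ = 559/655 = 0.8534.
SE₁ = √(p̂₁(1−p̂₁)/n₁) = √(0.5759·0.4241/191) = 0.03576; SE₂ = √(0.8534·0.1466/655) = 0.01382.
Independent samples: SE of the difference = √(SE₁² + SE₂²) = √(0.0012787776 + 0.0001909924) = 0.03834.
z* for 90% confidence is 1.645, so the margin of error is 1.645 × 0.03834 = 0.06307.
Point estimate p̂₁ − p̂₂ = 0.5759 − 0.8534 = -0.2775.
-0.2775 ± 0.06307 → (-0.341, -0.214).

(-0.341, -0.214)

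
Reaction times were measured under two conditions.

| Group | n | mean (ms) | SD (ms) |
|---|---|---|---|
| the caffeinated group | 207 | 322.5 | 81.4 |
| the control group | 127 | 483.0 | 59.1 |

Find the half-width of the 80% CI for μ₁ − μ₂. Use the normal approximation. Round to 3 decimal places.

Per-group SEs: s₁/√n₁ = 81.4/√207 = 5.6577, s₂/√n₂ = 59.1/√127 = 5.2443.
Unpooled SE of the difference: √(32.00956929 + 27.50268249) = 7.7144.
Margin of error = z* · SE = 1.282 × 7.7144 = 9.8899.

9.890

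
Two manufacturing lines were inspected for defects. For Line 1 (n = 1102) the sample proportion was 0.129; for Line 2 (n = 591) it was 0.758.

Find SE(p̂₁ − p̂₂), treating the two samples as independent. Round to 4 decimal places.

SE₁ = √(p̂₁(1−p̂₁)/n₁) = √(0.1290·0.8710/1102) = 0.01010; SE₂ = √(0.7580·0.2420/591) = 0.01762.
Independent samples: SE of the difference = √(SE₁² + SE₂²) = √(0.00010201 + 0.0003104644) = 0.02031.

0.0203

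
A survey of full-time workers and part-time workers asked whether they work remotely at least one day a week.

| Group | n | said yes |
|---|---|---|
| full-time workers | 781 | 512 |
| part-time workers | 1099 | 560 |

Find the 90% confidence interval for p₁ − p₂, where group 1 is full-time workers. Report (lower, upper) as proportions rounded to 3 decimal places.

(0.109, 0.183)

First, p̂₁ = 512/781 = 0.6556; p̂₂ = 560/1099 = 0.5096.
The two standard errors are √(0.6556×0.3444/781) = 0.01700 and √(0.5096×0.4904/1099) = 0.01508.
Because the samples are independent, SE_diff = √(0.01700² + 0.01508²) = 0.02272.
Using z* = 1.645 for 90%, ME = 1.645 × 0.02272 = 0.03737.
p̂₁ − p̂₂ = 0.1460; interval 0.1460 ± 0.03737 gives (0.109, 0.183).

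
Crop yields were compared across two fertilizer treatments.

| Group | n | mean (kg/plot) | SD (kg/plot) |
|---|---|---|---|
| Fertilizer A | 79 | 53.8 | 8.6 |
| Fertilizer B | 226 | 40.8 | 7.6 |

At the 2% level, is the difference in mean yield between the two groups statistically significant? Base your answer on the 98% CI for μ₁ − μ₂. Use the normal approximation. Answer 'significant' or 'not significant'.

Standard errors of each mean: 8.6/√79 = 0.9676 and 7.6/√226 = 0.5055.
SE(x̄₁ − x̄₂) = √(0.9676² + 0.5055²) = 1.0917 for independent samples with unequal variances.
With z* = 2.326, the margin is 2.326 × 1.0917 = 2.5393.
x̄₁ − x̄₂ = 53.8 − 40.8 = 13.0000; the interval is 13.0000 ± 2.5393 = (10.4607, 15.5393).
The interval (10.4607, 15.5393) does not contain 0, so the difference is significant.

significant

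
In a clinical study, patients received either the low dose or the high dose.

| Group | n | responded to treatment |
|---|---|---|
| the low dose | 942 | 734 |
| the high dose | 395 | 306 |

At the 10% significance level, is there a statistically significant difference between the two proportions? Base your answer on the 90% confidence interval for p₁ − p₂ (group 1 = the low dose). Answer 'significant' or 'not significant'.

not significant

p̂₁ = 734/942 = 0.7792 and p̂₂ = 306/395 = 0.7747.
SE₁ = √(p̂₁(1−p̂₁)/n₁) = √(0.7792·0.2208/942) = 0.01351; SE₂ = √(0.7747·0.2253/395) = 0.02102.
Independent samples: SE of the difference = √(SE₁² + SE₂²) = √(0.0001825201 + 0.0004418404) = 0.02499.
z* for 90% confidence is 1.645, so the margin of error is 1.645 × 0.02499 = 0.04111.
Point estimate p̂₁ − p̂₂ = 0.7792 − 0.7747 = 0.0045.
0.0045 ± 0.04111 → (-0.03661, 0.04561).
The interval (-0.03661, 0.04561) contains 0, so the difference is not significant.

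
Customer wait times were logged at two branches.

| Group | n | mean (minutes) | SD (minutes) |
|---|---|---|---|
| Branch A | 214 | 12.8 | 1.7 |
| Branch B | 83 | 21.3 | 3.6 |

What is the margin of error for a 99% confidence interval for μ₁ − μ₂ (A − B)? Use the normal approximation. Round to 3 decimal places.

1.061

Per-group SEs: s₁/√n₁ = 1.7/√214 = 0.1162, s₂/√n₂ = 3.6/√83 = 0.3952.
Unpooled SE of the difference: √(0.01350244 + 0.15618304) = 0.4119.
Margin of error = z* · SE = 2.576 × 0.4119 = 1.0611.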